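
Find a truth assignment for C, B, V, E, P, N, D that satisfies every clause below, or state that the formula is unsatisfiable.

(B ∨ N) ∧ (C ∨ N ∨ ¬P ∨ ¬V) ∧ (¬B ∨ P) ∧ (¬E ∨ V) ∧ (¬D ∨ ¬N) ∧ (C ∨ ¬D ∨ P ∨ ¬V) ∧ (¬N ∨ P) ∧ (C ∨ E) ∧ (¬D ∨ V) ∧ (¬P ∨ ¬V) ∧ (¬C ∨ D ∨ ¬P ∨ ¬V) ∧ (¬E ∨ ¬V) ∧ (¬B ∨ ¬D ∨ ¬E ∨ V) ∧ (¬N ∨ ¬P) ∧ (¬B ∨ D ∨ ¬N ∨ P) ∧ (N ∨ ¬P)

Case N = True:
  (¬D ∨ ¬N) forces D = False.
  (¬N ∨ P) forces P = True.
  Clause (¬N ∨ ¬P) is falsified — contradiction.
Case N = False:
  (B ∨ N) forces B = True.
  (¬B ∨ P) forces P = True.
  Clause (N ∨ ¬P) is falsified — contradiction.
Both cases fail, so the formula is unsatisfiable.

UNSATISFIABLE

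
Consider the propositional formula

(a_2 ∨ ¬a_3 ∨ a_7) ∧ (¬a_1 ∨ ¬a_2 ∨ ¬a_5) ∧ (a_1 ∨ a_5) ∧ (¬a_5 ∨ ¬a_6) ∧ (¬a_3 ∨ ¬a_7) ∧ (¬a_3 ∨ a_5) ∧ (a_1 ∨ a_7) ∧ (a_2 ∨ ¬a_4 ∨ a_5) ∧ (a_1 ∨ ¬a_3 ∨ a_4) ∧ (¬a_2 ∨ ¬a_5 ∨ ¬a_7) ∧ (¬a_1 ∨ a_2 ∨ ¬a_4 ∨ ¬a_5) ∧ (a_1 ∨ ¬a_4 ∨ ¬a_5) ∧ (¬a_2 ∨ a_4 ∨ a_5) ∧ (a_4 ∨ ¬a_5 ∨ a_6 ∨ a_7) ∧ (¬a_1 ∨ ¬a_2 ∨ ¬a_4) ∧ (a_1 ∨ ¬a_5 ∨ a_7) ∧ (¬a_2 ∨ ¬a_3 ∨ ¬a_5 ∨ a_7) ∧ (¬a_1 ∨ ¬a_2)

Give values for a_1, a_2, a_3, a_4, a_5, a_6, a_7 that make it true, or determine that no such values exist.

Set a_1 = True.
  then (¬a_1 ∨ ¬a_2) forces a_2 = False.
Try a_3 = True:
  (a_2 ∨ ¬a_3 ∨ a_7) forces a_7 = True.
  clause (¬a_3 ∨ ¬a_7) is falsified — backtrack.
So a_3 = False.
Set a_4 = False.
Set a_5 = True.
  then (¬a_5 ∨ ¬a_6) forces a_6 = False.
  then (a_4 ∨ ¬a_5 ∨ a_6 ∨ a_7) forces a_7 = True.
All clauses satisfied.

a_1 = True; a_2 = False; a_3 = False; a_4 = False; a_5 = True; a_6 = False; a_7 = True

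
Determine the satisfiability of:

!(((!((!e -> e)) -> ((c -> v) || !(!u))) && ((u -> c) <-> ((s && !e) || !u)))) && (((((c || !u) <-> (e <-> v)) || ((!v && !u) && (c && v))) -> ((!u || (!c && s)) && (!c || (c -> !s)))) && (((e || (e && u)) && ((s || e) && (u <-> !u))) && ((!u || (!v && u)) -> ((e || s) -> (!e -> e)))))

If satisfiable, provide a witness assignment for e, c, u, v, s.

Unsatisfiable — no assignment works.

The conjunct u <-> !u is unsatisfiable on its own:
  u=F: evaluates to False.
  u=T: evaluates to False.
So the whole conjunction is unsatisfiable.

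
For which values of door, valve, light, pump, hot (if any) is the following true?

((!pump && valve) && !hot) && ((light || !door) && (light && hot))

Case hot = True: the conjunct !hot is False.
Case hot = False: the conjunct hot is False.
Both cases fail — unsatisfiable.

No satisfying assignment exists.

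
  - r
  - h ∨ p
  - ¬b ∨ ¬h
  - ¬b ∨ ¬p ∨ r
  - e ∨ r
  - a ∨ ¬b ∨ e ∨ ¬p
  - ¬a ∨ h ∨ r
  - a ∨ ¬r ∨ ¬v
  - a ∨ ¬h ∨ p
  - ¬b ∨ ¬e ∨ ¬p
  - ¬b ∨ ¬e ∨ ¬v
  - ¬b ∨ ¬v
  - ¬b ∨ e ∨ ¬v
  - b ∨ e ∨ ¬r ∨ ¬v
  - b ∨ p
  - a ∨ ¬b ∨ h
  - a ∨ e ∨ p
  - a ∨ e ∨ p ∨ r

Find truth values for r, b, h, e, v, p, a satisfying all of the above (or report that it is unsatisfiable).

r: True, b: False, h: True, e: False, v: False, p: True, a: True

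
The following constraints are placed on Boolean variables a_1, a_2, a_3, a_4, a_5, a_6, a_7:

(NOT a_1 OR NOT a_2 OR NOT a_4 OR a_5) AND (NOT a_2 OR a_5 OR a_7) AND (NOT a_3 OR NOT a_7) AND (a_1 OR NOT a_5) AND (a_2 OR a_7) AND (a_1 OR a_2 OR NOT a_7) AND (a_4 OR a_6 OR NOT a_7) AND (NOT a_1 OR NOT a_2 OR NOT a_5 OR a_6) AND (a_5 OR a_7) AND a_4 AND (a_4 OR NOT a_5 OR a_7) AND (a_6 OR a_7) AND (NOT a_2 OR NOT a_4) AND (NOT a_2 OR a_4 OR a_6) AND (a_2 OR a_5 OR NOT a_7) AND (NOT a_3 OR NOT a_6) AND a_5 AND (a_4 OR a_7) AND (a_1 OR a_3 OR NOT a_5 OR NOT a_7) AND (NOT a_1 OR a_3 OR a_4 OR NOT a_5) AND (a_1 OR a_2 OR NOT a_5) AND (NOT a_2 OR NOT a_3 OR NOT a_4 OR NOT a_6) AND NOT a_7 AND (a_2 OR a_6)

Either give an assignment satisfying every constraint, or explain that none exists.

UNSATISFIABLE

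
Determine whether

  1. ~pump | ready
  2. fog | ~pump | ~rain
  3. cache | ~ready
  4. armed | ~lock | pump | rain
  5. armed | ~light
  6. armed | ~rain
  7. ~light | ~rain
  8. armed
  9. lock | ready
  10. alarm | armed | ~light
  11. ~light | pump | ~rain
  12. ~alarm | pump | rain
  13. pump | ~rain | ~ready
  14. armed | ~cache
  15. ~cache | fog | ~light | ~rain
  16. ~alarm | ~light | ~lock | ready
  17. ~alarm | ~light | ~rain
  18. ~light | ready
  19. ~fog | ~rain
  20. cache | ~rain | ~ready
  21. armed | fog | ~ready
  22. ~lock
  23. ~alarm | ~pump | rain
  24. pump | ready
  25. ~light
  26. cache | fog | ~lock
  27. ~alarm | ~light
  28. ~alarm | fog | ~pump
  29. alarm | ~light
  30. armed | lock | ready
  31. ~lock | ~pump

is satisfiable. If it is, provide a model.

Unit clause (armed) forces armed = True.
Unit clause (~lock) forces lock = False.
Unit clause (~light) forces light = False.
In (lock | ready) only ready is left, so ready = True.
In (cache | ~ready) only cache is left, so cache = True.
Set pump = True.
Set fog = False.
  then (fog | ~pump | ~rain) forces rain = False.
  then (~alarm | ~pump | rain) forces alarm = False.
All clauses satisfied.

pump=T, lock=F, fog=F, cache=T, light=F, armed=T, alarm=F, rain=F, ready=T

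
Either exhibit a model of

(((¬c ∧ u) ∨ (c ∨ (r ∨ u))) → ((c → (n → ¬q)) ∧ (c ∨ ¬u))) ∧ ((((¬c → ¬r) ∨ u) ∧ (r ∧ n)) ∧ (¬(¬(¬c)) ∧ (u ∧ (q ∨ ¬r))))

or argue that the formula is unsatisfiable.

Case u = True: the formula simplifies to ((c → (n → ¬q)) ∧ c) ∧ ((r ∧ n) ∧ (¬(¬(¬c)) ∧ (q ∨ ¬r))).
  c = True: the conjunct ¬(¬(¬c)) becomes ¬(¬False) = False.
  c = False: the conjunct c is False.
Case u = False: the conjunct u is False.
Both cases fail — unsatisfiable.

UNSATISFIABLE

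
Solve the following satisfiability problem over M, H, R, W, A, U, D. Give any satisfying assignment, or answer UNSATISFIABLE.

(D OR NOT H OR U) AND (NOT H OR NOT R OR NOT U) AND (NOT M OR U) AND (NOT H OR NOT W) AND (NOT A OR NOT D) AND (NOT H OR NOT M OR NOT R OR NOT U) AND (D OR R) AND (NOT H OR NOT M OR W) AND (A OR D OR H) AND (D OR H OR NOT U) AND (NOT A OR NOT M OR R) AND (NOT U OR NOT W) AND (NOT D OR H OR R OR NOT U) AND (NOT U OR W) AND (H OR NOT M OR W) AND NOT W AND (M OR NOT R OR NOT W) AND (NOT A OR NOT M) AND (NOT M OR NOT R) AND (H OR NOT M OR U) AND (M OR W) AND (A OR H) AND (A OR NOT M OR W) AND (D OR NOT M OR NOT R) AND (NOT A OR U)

Case W = True:
  Clause (NOT W) is falsified — contradiction.
Case W = False:
  (NOT U OR W) forces U = False.
  (NOT M OR U) forces M = False.
  Clause (M OR W) is falsified — contradiction.
Both cases fail, so the formula is unsatisfiable.

The formula is unsatisfiable.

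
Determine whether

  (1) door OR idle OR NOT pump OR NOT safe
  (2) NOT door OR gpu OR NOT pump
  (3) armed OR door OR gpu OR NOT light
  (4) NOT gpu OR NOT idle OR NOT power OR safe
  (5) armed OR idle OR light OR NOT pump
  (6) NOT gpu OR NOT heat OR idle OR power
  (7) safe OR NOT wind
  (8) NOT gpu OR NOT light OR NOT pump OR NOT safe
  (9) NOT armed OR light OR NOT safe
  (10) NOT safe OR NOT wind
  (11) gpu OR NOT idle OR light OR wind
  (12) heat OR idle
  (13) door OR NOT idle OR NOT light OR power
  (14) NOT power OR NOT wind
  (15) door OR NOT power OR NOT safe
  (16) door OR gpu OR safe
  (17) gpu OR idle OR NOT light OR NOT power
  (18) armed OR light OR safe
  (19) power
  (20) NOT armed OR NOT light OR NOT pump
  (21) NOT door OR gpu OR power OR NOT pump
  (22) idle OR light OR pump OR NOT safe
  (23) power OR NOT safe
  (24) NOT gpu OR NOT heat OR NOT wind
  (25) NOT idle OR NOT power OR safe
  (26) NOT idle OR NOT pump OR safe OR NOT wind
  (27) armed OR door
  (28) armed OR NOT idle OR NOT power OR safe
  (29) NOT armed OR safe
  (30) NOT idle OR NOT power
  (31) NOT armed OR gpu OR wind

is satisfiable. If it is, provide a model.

light = True; door = True; idle = False; heat = True; wind = False; pump = True; armed = False; safe = False; gpu = True; power = True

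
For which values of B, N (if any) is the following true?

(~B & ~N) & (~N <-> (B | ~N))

B=F; N=F

  ~B & ~N = True
    ~B = True
    ~N = True
  ~N <-> (B | ~N) = True
    ~N = True
    B | ~N = True
      ~N = True
Both conjuncts True, so the formula holds.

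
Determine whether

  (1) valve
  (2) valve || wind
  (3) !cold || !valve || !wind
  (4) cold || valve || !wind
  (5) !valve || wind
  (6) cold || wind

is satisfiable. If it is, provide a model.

Unit clause (valve) forces valve = True.
In (!valve || wind) only wind is left, so wind = True.
In (!cold || !valve || !wind) only !cold is left, so cold = False.
Check each clause:
  (valve): valve holds.
  (valve || wind): valve holds.
  (!cold || !valve || !wind): !cold holds.
  (cold || valve || !wind): valve holds.
  (!valve || wind): wind holds.
  (cold || wind): wind holds.
All clauses satisfied.

wind: True; cold: False; valve: True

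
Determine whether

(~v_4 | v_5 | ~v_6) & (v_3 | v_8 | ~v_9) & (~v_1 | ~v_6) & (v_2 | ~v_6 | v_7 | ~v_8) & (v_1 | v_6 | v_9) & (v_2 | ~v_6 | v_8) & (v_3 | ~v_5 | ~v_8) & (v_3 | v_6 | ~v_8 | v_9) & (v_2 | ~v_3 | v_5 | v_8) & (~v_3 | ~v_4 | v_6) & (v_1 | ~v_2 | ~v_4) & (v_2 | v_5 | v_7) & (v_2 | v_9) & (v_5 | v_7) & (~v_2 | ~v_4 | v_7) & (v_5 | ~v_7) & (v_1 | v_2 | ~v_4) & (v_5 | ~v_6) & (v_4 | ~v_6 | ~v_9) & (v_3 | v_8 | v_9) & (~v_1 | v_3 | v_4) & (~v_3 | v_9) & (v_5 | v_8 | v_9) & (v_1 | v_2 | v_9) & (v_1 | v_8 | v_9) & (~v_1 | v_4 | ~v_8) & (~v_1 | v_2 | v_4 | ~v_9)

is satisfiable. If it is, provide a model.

Set v_1 = False.
Set v_2 = True.
  then (v_1 | ~v_2 | ~v_4) forces v_4 = False.
Set v_3 = True.
  then (~v_3 | v_9) forces v_9 = True.
  then (v_4 | ~v_6 | ~v_9) forces v_6 = False.
Try v_5 = False:
  (v_5 | v_7) forces v_7 = True.
  clause (v_5 | ~v_7) is falsified — backtrack.
So v_5 = True.
Set v_7 = True.
Set v_8 = True.
All clauses satisfied.

v_1 = False; v_2 = True; v_3 = True; v_4 = False; v_5 = True; v_6 = False; v_7 = True; v_8 = True; v_9 = True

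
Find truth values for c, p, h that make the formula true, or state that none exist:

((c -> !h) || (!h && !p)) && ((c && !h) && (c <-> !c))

Unsatisfiable — no assignment works.

The conjunct c <-> !c is unsatisfiable on its own:
  c=F: evaluates to False.
  c=T: evaluates to False.
So the whole conjunction is unsatisfiable.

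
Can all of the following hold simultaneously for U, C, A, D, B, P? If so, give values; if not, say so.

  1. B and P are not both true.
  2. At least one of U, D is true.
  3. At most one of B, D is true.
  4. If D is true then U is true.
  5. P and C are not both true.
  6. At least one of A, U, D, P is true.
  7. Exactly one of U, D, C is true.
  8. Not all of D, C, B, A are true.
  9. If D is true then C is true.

U = True, C = False, A = False, D = False, B = False, P = False

  (1) B=F, P=F — not both ✓
  (2) {U, D}: 1 true — at least one ✓
  (3) {B, D}: 0 true — at most one ✓
  (4) D=F ⇒ U: vacuous ✓
  (5) P=F, C=F — not both ✓
  (6) {A, U, D, P}: 1 true — at least one ✓
  (7) {U, D, C}: 1 true — exactly one ✓
  (8) {D, C, B, A}: 0/4 true — not all ✓
  (9) D=F ⇒ C: vacuous ✓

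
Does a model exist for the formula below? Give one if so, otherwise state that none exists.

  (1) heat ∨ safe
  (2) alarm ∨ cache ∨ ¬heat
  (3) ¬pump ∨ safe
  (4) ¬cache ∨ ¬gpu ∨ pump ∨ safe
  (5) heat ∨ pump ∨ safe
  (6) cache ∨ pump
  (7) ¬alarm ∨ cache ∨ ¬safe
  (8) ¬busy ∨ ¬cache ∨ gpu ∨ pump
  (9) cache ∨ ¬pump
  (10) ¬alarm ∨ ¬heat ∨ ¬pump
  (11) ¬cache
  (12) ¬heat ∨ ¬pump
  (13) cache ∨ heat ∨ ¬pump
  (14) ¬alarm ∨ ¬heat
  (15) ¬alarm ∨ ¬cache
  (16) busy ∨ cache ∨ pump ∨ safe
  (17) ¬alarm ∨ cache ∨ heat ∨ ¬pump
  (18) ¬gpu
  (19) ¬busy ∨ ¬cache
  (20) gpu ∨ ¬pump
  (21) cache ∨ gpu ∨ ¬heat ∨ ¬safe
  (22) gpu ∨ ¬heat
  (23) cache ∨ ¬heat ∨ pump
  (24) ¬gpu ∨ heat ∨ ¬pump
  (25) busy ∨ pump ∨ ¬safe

Case cache = True:
  Clause (¬cache) is falsified — contradiction.
Case cache = False:
  (cache ∨ pump) forces pump = True.
  Clause (cache ∨ ¬pump) is falsified — contradiction.
Both cases fail, so the formula is unsatisfiable.

No satisfying assignment exists.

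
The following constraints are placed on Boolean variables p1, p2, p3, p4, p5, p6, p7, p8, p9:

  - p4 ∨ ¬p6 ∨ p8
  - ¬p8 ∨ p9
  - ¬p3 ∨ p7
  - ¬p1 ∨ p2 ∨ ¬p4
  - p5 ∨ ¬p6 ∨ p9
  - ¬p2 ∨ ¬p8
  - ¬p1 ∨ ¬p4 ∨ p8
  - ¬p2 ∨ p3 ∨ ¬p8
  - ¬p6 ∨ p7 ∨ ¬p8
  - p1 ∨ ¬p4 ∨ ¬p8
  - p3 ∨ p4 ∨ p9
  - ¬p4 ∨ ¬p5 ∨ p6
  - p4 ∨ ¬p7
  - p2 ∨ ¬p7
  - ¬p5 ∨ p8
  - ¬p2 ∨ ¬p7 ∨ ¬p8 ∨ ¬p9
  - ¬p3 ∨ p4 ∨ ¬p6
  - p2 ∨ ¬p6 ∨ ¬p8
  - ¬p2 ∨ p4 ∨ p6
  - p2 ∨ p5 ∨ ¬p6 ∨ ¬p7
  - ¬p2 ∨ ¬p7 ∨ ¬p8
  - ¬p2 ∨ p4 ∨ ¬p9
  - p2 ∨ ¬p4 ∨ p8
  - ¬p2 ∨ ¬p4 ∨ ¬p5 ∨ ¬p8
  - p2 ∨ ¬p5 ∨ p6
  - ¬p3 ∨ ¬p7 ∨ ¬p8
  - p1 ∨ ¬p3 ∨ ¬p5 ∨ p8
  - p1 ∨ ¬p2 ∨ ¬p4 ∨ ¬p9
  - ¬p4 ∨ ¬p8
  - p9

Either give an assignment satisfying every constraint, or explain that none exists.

p1=T, p2=F, p3=F, p4=F, p5=F, p6=F, p7=F, p8=T, p9=T

Unit clause (p9) forces p9 = True.
Set p1 = True.
Try p2 = True:
  (¬p2 ∨ ¬p8) forces p8 = False.
  (¬p1 ∨ ¬p4 ∨ p8) forces p4 = False.
  clause (¬p2 ∨ p4 ∨ ¬p9) is falsified — backtrack.
So p2 = False.
  then (¬p1 ∨ p2 ∨ ¬p4) forces p4 = False.
  then (p4 ∨ ¬p7) forces p7 = False.
  then (¬p3 ∨ p7) forces p3 = False.
Try p5 = True:
  (¬p5 ∨ p8) forces p8 = True.
  (¬p6 ∨ p7 ∨ ¬p8) forces p6 = False.
  clause (p2 ∨ ¬p5 ∨ p6) is falsified — backtrack.
So p5 = False.
Set p6 = False.
Set p8 = True.
All clauses satisfied.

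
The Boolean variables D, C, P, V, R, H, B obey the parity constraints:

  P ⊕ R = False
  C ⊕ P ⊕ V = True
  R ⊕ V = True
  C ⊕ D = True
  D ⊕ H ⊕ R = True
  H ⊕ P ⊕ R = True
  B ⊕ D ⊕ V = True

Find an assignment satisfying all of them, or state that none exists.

D = True; C = False; P = True; V = False; R = True; H = True; B = False

P ⊕ R = T ⊕ T = False ✓
C ⊕ P ⊕ V = F ⊕ T ⊕ F = True ✓
R ⊕ V = T ⊕ F = True ✓
C ⊕ D = F ⊕ T = True ✓
D ⊕ H ⊕ R = T ⊕ T ⊕ T = True ✓
H ⊕ P ⊕ R = T ⊕ T ⊕ T = True ✓
B ⊕ D ⊕ V = F ⊕ T ⊕ F = True ✓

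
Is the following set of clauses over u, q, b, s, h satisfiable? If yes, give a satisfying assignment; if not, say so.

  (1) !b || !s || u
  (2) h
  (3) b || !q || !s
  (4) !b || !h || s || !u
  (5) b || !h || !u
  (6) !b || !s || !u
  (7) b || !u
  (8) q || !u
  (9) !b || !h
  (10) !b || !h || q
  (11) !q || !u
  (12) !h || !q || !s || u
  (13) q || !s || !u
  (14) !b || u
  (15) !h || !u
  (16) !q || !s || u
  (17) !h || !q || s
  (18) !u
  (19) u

Case u = True:
  Clause (!u) is falsified — contradiction.
Case u = False:
  Clause (u) is falsified — contradiction.
Both cases fail, so the formula is unsatisfiable.

Unsatisfiable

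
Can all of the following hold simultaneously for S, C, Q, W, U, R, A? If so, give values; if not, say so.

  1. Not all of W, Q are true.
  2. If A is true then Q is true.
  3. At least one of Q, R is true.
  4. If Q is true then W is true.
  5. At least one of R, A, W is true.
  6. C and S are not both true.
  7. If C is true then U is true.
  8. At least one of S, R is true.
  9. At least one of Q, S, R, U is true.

S: True, C: False, Q: False, W: False, U: True, R: True, A: False

  (1) {W, Q}: 0/2 true — not all ✓
  (2) A=F ⇒ Q: vacuous ✓
  (3) {Q, R}: 1 true — at least one ✓
  (4) Q=F ⇒ W: vacuous ✓
  (5) {R, A, W}: 1 true — at least one ✓
  (6) C=F, S=T — not both ✓
  (7) C=F ⇒ U: vacuous ✓
  (8) {S, R}: 2 true — at least one ✓
  (9) {Q, S, R, U}: 3 true — at least one ✓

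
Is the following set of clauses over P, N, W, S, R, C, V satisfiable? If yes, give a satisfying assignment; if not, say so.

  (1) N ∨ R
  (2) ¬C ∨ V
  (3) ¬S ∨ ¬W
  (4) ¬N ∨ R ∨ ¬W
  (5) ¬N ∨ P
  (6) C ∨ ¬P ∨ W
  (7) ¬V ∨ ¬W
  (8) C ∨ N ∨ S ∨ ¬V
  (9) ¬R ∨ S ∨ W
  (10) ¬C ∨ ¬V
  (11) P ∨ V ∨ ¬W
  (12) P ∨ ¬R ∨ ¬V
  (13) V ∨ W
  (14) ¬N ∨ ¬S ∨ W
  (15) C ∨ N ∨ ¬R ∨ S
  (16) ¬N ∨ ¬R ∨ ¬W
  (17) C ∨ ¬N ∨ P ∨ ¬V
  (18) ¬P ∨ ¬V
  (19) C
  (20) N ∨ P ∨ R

Case C = True:
  (¬C ∨ V) forces V = True.
  Clause (¬C ∨ ¬V) is falsified — contradiction.
Case C = False:
  Clause (C) is falsified — contradiction.
Both cases fail, so the formula is unsatisfiable.

No satisfying assignment exists.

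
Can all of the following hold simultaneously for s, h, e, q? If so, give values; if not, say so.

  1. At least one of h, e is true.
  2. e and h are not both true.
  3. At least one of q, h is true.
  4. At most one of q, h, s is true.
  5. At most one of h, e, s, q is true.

s = False, h = True, e = False, q = False

  (1) {h, e}: 1 true — at least one ✓
  (2) e=F, h=T — not both ✓
  (3) {q, h}: 1 true — at least one ✓
  (4) {q, h, s}: 1 true — at most one ✓
  (5) {h, e, s, q}: 1 true — at most one ✓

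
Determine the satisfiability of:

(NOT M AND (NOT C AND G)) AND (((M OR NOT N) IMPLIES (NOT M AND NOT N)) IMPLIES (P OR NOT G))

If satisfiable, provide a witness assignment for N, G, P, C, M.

N=T, G=T, P=T, C=F, M=F

  NOT M AND (NOT C AND G) = True
    NOT M = True
    NOT C AND G = True
      NOT C = True
  ((M OR NOT N) IMPLIES (NOT M AND NOT N)) IMPLIES (P OR NOT G) = True
    (M OR NOT N) IMPLIES (NOT M AND NOT N) = True
      M OR NOT N = False
        NOT N = False
      NOT M AND NOT N = False
        NOT M = True
        NOT N = False
    P OR NOT G = True
      NOT G = False
Both conjuncts True, so the formula holds.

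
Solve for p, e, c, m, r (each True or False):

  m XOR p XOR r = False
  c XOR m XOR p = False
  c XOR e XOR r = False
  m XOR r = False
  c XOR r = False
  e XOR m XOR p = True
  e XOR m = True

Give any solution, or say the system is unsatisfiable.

p=F; e=F; c=T; m=T; r=T

m XOR p XOR r = T XOR F XOR T = False ✓
c XOR m XOR p = T XOR T XOR F = False ✓
c XOR e XOR r = T XOR F XOR T = False ✓
m XOR r = T XOR T = False ✓
c XOR r = T XOR T = False ✓
e XOR m XOR p = F XOR T XOR F = True ✓
e XOR m = F XOR T = True ✓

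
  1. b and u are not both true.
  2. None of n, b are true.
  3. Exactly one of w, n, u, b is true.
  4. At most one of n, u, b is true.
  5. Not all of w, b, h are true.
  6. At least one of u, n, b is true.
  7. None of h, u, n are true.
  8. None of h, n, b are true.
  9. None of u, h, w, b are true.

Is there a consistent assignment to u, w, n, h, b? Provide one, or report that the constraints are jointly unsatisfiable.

No satisfying assignment exists.

Case u = True:
  Constraint (7) is violated (u=T) — contradiction.
Case u = False:
  (2) forces n = False.
  (2) forces b = False.
  Constraint (6) is violated (u=F, n=F, b=F) — contradiction.
Both cases fail — unsatisfiable.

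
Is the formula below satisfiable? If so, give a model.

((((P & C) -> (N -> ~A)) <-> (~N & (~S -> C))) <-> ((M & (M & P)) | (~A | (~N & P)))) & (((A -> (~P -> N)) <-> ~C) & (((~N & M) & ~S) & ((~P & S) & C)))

Case S = True: the conjunct ~S is False.
Case S = False: the conjunct S is False.
Both cases fail — unsatisfiable.

No satisfying assignment exists.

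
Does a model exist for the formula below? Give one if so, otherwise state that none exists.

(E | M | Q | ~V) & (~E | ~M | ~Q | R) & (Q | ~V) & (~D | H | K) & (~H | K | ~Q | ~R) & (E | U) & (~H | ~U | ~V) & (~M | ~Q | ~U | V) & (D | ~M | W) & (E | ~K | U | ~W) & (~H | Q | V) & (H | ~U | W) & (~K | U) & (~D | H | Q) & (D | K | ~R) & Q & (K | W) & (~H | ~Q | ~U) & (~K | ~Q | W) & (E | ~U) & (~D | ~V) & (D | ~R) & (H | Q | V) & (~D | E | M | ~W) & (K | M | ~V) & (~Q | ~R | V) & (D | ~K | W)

Unit clause (Q) forces Q = True.
Set M = False.
Set K = False.
  then (K | W) forces W = True.
  then (K | M | ~V) forces V = False.
  then (~Q | ~R | V) forces R = False.
Set E = True.
Set H = True.
  then (~H | ~Q | ~U) forces U = False.
Set D = False.
All clauses satisfied.

M: False, K: False, E: True, R: False, Q: True, V: False, H: True, W: True, D: False, U: False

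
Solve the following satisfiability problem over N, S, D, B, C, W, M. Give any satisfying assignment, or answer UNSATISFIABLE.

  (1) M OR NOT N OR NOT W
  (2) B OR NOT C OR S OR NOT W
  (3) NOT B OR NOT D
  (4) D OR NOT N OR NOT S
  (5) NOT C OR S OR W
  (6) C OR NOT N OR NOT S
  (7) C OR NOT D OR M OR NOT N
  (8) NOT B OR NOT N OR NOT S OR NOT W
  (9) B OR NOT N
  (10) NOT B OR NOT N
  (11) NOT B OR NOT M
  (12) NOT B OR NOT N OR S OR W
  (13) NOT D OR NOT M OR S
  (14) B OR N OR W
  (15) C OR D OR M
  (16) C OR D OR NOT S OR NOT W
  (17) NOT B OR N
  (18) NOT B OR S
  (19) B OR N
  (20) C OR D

Unsatisfiable — no assignment works.

Case N = True:
  (B OR NOT N) forces B = True.
  Clause (NOT B OR NOT N) is falsified — contradiction.
Case N = False:
  (NOT B OR N) forces B = False.
  Clause (B OR N) is falsified — contradiction.
Both cases fail, so the formula is unsatisfiable.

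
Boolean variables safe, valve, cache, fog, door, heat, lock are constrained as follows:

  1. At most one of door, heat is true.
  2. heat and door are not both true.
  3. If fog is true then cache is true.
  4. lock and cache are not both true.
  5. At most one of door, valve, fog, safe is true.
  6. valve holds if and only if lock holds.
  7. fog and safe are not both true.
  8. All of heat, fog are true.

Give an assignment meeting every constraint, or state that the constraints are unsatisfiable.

safe = False, valve = False, cache = True, fog = True, door = False, heat = True, lock = False

  (1) {door, heat}: 1 true — at most one ✓
  (2) heat=T, door=F — not both ✓
  (3) fog=T ⇒ cache: T ✓
  (4) lock=F, cache=T — not both ✓
  (5) {door, valve, fog, safe}: 1 true — at most one ✓
  (6) valve=F, lock=F — same ✓
  (7) fog=T, safe=F — not both ✓
  (8) {heat, fog}: all 2 true ✓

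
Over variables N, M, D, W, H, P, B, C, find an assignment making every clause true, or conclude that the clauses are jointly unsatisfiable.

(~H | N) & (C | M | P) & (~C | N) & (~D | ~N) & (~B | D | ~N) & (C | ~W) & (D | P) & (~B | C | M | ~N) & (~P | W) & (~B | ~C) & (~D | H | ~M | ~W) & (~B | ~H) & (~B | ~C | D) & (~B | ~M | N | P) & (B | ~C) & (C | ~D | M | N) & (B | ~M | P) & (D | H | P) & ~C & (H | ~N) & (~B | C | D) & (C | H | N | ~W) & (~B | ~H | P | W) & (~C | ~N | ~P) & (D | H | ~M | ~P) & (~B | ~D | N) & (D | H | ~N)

No satisfying assignment exists.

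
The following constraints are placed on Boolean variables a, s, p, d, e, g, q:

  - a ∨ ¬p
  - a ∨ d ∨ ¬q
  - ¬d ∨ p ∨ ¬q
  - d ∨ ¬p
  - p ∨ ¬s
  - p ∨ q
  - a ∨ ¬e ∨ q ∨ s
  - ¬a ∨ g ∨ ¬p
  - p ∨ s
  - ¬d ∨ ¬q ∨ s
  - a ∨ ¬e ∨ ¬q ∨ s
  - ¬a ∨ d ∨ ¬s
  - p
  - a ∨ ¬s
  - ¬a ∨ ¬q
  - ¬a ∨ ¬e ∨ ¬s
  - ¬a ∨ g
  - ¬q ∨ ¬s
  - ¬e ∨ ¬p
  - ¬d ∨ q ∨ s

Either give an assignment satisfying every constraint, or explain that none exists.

a=T; s=T; p=T; d=T; e=F; g=T; q=F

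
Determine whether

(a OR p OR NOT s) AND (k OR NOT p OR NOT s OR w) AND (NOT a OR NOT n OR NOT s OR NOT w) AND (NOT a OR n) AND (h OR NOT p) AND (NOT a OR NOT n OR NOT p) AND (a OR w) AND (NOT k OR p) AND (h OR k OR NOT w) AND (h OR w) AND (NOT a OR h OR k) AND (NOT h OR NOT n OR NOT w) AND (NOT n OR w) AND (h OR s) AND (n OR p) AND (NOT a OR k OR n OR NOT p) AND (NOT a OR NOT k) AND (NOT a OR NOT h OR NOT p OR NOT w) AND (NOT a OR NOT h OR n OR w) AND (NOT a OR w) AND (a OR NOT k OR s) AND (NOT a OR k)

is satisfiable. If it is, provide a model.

h=T; p=T; k=F; s=F; n=F; w=T; a=F

Set h = True.
Try p = False:
  (NOT k OR p) forces k = False.
  (n OR p) forces n = True.
  (NOT h OR NOT n OR NOT w) forces w = False.
  clause (NOT n OR w) is falsified — backtrack.
So p = True.
Set k = False.
  then (NOT a OR k) forces a = False.
  then (a OR w) forces w = True.
  then (NOT h OR NOT n OR NOT w) forces n = False.
Set s = False.
All clauses satisfied.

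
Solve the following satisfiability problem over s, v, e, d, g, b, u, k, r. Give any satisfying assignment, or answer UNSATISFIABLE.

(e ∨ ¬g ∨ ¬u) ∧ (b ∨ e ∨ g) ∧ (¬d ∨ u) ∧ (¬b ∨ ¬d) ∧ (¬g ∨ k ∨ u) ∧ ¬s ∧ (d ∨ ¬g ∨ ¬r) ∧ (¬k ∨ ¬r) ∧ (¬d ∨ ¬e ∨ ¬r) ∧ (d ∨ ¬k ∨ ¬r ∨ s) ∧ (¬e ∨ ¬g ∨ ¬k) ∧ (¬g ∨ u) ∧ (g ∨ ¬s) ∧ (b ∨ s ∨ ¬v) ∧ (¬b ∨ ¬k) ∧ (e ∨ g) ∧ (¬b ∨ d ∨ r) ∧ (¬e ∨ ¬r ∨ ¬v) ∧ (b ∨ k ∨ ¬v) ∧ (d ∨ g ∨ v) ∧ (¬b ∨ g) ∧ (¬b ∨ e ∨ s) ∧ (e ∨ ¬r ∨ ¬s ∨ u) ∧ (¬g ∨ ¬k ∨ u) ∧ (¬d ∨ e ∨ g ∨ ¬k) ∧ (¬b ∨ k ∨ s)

s=F; v=F; e=T; d=T; g=F; b=F; u=T; k=T; r=F

Unit clause (¬s) forces s = False.
Try v = True:
  (b ∨ s ∨ ¬v) forces b = True.
  (¬b ∨ ¬d) forces d = False.
  (¬b ∨ ¬k) forces k = False.
  clause (¬b ∨ k ∨ s) is falsified — backtrack.
So v = False.
Try e = False:
  (e ∨ g) forces g = True.
  (e ∨ ¬g ∨ ¬u) forces u = False.
  clause (¬g ∨ u) is falsified — backtrack.
So e = True.
Set d = True.
  then (¬d ∨ u) forces u = True.
  then (¬b ∨ ¬d) forces b = False.
  then (¬d ∨ ¬e ∨ ¬r) forces r = False.
Set g = False.
Set k = True.
All clauses satisfied.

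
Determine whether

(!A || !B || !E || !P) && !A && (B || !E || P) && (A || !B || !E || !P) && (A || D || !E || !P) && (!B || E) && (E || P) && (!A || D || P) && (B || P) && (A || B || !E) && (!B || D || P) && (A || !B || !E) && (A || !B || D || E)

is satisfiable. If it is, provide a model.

B = False; P = True; A = False; E = False; D = False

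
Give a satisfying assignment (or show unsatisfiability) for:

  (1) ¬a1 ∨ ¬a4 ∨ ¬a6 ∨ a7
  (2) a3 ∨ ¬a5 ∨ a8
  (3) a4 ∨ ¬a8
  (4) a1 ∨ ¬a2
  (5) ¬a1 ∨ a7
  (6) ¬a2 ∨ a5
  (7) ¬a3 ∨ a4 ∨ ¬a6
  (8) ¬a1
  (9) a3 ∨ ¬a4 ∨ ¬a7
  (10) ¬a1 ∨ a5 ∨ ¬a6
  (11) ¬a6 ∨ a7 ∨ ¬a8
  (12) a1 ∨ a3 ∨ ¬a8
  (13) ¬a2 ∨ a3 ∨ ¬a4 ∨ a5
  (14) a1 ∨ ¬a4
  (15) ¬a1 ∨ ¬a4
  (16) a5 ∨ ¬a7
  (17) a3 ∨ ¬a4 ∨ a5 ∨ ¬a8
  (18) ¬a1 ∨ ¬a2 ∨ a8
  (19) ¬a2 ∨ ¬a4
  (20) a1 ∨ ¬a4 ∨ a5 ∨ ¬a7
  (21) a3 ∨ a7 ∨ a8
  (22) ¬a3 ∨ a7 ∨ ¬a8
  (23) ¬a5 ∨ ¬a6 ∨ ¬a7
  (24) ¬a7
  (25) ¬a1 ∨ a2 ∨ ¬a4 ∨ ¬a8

a1 = False, a2 = False, a3 = True, a4 = False, a5 = False, a6 = False, a7 = False, a8 = False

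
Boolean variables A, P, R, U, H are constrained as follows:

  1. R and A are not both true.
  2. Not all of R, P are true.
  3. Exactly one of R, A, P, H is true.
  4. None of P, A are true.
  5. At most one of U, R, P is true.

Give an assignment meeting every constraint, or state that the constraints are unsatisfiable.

A = False, P = False, R = False, U = False, H = True

  (1) R=F, A=F — not both ✓
  (2) {R, P}: 0/2 true — not all ✓
  (3) {R, A, P, H}: 1 true — exactly one ✓
  (4) {P, A}: 0 true — none ✓
  (5) {U, R, P}: 0 true — at most one ✓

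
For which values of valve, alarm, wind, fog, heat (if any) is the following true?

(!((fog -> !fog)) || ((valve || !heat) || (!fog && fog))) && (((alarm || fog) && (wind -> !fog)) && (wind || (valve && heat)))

valve = True, alarm = True, wind = False, fog = True, heat = True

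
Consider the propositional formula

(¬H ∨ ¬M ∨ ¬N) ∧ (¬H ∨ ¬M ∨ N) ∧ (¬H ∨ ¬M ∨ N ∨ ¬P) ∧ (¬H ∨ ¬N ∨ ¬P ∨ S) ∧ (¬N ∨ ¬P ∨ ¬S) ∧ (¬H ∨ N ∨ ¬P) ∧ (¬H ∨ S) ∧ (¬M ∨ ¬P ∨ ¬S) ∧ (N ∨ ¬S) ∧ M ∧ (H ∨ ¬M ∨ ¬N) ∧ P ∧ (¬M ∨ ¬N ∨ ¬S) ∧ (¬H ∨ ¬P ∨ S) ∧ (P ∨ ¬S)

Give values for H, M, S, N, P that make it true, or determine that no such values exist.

Unit clause (M) forces M = True.
Unit clause (P) forces P = True.
In (¬M ∨ ¬P ∨ ¬S) only ¬S is left, so S = False.
In (¬H ∨ ¬P ∨ S) only ¬H is left, so H = False.
In (H ∨ ¬M ∨ ¬N) only ¬N is left, so N = False.
All clauses satisfied.

H=F, M=T, S=F, N=F, P=T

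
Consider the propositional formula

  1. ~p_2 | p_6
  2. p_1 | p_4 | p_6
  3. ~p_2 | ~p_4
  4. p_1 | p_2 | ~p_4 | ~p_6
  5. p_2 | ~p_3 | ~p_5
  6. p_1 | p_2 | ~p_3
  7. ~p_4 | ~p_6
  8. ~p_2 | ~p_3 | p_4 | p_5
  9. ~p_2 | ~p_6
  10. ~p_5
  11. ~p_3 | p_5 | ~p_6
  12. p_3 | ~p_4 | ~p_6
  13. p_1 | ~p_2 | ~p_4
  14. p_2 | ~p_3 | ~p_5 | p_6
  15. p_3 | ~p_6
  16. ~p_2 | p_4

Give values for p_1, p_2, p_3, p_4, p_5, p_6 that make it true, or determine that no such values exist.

Unit clause (~p_5) forces p_5 = False.
Set p_1 = True.
Set p_2 = False.
Set p_3 = False.
  then (p_3 | ~p_6) forces p_6 = False.
Set p_4 = False.
All clauses satisfied.

p_1=T, p_2=F, p_3=F, p_4=F, p_5=F, p_6=F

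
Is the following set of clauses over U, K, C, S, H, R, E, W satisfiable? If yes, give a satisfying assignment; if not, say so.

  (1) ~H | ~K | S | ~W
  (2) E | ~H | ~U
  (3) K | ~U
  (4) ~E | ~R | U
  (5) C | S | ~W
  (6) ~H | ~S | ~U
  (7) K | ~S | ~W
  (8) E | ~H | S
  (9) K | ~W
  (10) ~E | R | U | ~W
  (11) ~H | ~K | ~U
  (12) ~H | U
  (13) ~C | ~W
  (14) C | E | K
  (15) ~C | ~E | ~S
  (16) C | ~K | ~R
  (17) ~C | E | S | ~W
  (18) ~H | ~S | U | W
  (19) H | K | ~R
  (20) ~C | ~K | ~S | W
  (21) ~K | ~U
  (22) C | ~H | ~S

U: False, K: False, C: True, S: False, H: False, R: False, E: False, W: False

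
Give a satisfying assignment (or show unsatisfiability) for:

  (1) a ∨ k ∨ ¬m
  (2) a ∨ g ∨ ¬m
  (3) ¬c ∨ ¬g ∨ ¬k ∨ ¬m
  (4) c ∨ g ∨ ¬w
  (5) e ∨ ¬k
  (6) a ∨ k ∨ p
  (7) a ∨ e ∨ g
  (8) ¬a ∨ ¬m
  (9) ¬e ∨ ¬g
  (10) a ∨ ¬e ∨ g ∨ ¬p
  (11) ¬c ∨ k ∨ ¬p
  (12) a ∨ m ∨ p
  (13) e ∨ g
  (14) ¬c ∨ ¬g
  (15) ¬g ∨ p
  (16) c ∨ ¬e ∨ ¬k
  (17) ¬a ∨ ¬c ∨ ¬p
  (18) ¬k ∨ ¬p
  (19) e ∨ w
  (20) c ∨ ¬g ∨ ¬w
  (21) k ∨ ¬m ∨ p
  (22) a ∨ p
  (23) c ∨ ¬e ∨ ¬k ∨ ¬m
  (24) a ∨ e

Set p = False.
  then (¬g ∨ p) forces g = False.
  then (a ∨ p) forces a = True.
  then (¬a ∨ ¬m) forces m = False.
  then (e ∨ g) forces e = True.
Set w = False.
Set k = False.
Set c = False.
All clauses satisfied.

p = False, m = False, e = True, w = False, k = False, a = True, g = False, c = False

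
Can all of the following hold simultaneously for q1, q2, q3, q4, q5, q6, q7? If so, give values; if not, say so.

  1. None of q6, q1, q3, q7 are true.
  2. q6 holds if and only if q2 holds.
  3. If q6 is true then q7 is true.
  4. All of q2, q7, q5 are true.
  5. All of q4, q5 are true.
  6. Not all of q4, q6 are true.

Unsatisfiable

Case q7 = True:
  Constraint (1) is violated (q7=T) — contradiction.
Case q7 = False:
  Constraint (4) is violated (q7=F) — contradiction.
Both cases fail — unsatisfiable.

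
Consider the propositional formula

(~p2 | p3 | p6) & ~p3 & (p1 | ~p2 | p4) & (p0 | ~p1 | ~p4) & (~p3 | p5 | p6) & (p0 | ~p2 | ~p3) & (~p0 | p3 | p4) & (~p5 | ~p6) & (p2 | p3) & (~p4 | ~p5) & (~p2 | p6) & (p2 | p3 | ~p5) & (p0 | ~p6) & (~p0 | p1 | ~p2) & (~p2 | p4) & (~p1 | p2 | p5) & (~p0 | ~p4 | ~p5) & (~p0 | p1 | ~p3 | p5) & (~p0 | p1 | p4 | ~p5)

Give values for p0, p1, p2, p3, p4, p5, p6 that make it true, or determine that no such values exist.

p0 = True; p1 = True; p2 = True; p3 = False; p4 = True; p5 = False; p6 = True

Unit clause (~p3) forces p3 = False.
In (p2 | p3) only p2 is left, so p2 = True.
In (~p2 | p6) only p6 is left, so p6 = True.
In (p0 | ~p6) only p0 is left, so p0 = True.
In (~p0 | p1 | ~p2) only p1 is left, so p1 = True.
In (~p2 | p4) only p4 is left, so p4 = True.
In (~p0 | ~p4 | ~p5) only ~p5 is left, so p5 = False.
All clauses satisfied.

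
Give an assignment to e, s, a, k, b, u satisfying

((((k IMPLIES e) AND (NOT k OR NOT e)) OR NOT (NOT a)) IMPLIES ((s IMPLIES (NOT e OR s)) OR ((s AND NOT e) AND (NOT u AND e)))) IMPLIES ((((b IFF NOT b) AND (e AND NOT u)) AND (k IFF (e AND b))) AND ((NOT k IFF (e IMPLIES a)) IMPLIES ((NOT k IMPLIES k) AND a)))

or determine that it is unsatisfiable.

Case e = True: the formula simplifies to ((NOT k OR NOT (NOT a)) IMPLIES (s IMPLIES s)) IMPLIES ((((b IFF NOT b) AND NOT u) AND (k IFF b)) AND ((NOT k IFF a) IMPLIES ((NOT k IMPLIES k) AND a))).
  b = True: simplifies to NOT (((NOT k OR NOT (NOT a)) IMPLIES (s IMPLIES s))).
    s = True: this becomes NOT (((NOT k OR NOT (NOT a)) IMPLIES True)) = False.
    s = False: this becomes NOT (((NOT k OR NOT (NOT a)) IMPLIES True)) = False.
  b = False: simplifies to NOT (((NOT k OR NOT (NOT a)) IMPLIES (s IMPLIES s))).
    s = True: this becomes NOT (((NOT k OR NOT (NOT a)) IMPLIES True)) = False.
    s = False: this becomes NOT (((NOT k OR NOT (NOT a)) IMPLIES True)) = False.
Case e = False: the formula becomes ((NOT k OR NOT (NOT a)) IMPLIES True) IMPLIES (False AND (NOT k IMPLIES ((NOT k IMPLIES k) AND a))) = False.
Both cases fail — unsatisfiable.

Unsatisfiable — no assignment works.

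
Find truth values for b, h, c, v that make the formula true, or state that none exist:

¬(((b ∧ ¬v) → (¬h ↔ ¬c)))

b = True, h = True, c = False, v = False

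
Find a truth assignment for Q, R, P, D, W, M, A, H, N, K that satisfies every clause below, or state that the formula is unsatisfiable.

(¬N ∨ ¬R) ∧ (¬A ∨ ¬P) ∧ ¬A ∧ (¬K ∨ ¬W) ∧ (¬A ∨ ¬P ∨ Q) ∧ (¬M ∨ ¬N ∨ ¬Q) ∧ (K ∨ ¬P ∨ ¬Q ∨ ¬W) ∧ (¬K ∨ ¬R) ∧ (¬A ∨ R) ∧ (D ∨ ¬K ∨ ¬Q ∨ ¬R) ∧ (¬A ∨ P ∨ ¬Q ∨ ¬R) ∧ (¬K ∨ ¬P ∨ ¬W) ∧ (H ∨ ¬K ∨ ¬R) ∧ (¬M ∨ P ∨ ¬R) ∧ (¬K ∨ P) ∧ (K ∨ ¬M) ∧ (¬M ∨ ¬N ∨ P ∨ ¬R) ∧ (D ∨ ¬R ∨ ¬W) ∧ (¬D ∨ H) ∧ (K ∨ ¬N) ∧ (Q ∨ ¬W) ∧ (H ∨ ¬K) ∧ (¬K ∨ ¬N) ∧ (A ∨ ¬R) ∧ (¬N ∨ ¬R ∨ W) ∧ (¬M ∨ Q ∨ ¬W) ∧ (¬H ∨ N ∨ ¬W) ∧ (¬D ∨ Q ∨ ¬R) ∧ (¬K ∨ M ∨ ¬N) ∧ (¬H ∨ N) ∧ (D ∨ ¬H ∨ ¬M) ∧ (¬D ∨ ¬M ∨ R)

Unit clause (¬A) forces A = False.
In (A ∨ ¬R) only ¬R is left, so R = False.
Set Q = True.
Set P = False.
  then (¬K ∨ P) forces K = False.
  then (K ∨ ¬M) forces M = False.
  then (K ∨ ¬N) forces N = False.
  then (¬H ∨ N) forces H = False.
  then (¬D ∨ H) forces D = False.
Set W = True.
All clauses satisfied.

Q = True, R = False, P = False, D = False, W = True, M = False, A = False, H = False, N = False, K = False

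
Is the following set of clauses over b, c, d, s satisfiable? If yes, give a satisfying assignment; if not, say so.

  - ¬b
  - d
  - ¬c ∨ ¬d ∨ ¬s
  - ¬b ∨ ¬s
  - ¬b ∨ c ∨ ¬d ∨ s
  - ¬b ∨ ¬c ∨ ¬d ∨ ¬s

b = False; c = True; d = True; s = False

Unit clause (¬b) forces b = False.
Unit clause (d) forces d = True.
Set c = True.
  then (¬c ∨ ¬d ∨ ¬s) forces s = False.
All clauses satisfied.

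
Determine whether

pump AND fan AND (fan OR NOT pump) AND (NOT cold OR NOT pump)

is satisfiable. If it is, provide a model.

cold = False, fan = True, pump = True

Unit clause (pump) forces pump = True.
Unit clause (fan) forces fan = True.
In (NOT cold OR NOT pump) only NOT cold is left, so cold = False.
All clauses satisfied.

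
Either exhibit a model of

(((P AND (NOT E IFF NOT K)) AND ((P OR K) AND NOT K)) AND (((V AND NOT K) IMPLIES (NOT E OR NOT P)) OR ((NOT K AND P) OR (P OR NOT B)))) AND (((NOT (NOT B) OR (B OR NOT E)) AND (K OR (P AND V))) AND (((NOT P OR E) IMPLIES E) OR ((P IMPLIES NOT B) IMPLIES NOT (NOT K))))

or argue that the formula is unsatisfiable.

K=F; E=F; V=T; P=T; B=T

  ((P AND (NOT E IFF NOT K)) AND ((P OR K) AND NOT K)) AND (((V AND NOT K) IMPLIES (NOT E OR NOT P)) OR ((NOT K AND P) OR (P OR NOT B))) = True
    (P AND (NOT E IFF NOT K)) AND ((P OR K) AND NOT K) = True
      P AND (NOT E IFF NOT K) = True
        NOT E IFF NOT K = True
          NOT E = True
          NOT K = True
      (P OR K) AND NOT K = True
        P OR K = True
        NOT K = True
    ((V AND NOT K) IMPLIES (NOT E OR NOT P)) OR ((NOT K AND P) OR (P OR NOT B)) = True
      (V AND NOT K) IMPLIES (NOT E OR NOT P) = True
        V AND NOT K = True
          NOT K = True
        NOT E OR NOT P = True
          NOT E = True
          NOT P = False
      (NOT K AND P) OR (P OR NOT B) = True
        NOT K AND P = True
          NOT K = True
        P OR NOT B = True
          NOT B = False
  ((NOT (NOT B) OR (B OR NOT E)) AND (K OR (P AND V))) AND (((NOT P OR E) IMPLIES E) OR ((P IMPLIES NOT B) IMPLIES NOT (NOT K))) = True
    (NOT (NOT B) OR (B OR NOT E)) AND (K OR (P AND V)) = True
      NOT (NOT B) OR (B OR NOT E) = True
        NOT (NOT B) = True
          NOT B = False
        B OR NOT E = True
          NOT E = True
      K OR (P AND V) = True
        P AND V = True
    ((NOT P OR E) IMPLIES E) OR ((P IMPLIES NOT B) IMPLIES NOT (NOT K)) = True
      (NOT P OR E) IMPLIES E = True
        NOT P OR E = False
          NOT P = False
      (P IMPLIES NOT B) IMPLIES NOT (NOT K) = True
        P IMPLIES NOT B = False
          NOT B = False
        NOT (NOT K) = False
          NOT K = True
Both conjuncts True, so the formula holds.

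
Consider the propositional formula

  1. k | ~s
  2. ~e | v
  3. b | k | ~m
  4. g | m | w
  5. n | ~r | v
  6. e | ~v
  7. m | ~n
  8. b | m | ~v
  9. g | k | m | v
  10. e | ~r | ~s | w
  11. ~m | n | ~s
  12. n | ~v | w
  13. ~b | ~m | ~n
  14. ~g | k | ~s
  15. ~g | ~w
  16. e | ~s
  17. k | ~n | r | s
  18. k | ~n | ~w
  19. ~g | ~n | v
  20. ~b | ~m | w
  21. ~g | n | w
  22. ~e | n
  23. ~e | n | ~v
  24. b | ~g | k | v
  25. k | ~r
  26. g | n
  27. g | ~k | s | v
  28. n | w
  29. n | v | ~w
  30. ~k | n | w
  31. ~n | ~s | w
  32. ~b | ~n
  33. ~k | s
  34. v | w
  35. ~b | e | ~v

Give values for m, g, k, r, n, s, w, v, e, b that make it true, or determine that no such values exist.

m = True, g = False, k = True, r = True, n = True, s = True, w = True, v = True, e = True, b = False

Set m = True.
Set g = False.
  then (g | n) forces n = True.
  then (~b | ~n) forces b = False.
  then (b | k | ~m) forces k = True.
  then (~k | s) forces s = True.
  then (e | ~s) forces e = True.
  then (~n | ~s | w) forces w = True.
  then (~e | v) forces v = True.
Set r = True.
All clauses satisfied.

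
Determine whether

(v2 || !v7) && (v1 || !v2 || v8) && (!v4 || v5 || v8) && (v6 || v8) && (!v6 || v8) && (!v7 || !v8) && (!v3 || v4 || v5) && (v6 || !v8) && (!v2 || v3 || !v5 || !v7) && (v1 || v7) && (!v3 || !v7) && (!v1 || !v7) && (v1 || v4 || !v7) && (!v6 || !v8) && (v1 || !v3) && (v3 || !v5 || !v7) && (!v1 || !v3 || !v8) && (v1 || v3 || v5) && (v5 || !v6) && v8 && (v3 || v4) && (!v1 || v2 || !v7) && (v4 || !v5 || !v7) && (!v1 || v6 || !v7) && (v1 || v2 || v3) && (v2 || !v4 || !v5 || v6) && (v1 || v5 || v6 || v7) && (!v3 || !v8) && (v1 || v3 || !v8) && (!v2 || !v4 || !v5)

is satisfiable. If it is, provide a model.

Unsatisfiable — no assignment works.

Case v6 = True:
  (!v6 || v8) forces v8 = True.
  Clause (!v6 || !v8) is falsified — contradiction.
Case v6 = False:
  (v6 || v8) forces v8 = True.
  Clause (v6 || !v8) is falsified — contradiction.
Both cases fail, so the formula is unsatisfiable.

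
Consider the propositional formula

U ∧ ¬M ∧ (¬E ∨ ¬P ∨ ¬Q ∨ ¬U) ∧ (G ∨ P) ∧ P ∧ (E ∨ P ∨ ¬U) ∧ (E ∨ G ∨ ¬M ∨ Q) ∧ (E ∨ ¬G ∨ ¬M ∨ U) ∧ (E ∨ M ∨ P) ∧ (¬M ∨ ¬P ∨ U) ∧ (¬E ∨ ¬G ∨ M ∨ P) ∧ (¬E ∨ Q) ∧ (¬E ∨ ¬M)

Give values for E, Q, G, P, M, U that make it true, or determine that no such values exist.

Unit clause (U) forces U = True.
Unit clause (¬M) forces M = False.
Unit clause (P) forces P = True.
Try E = True:
  (¬E ∨ ¬P ∨ ¬Q ∨ ¬U) forces Q = False.
  clause (¬E ∨ Q) is falsified — backtrack.
So E = False.
Set Q = True.
Set G = True.
All clauses satisfied.

E=F, Q=T, G=T, P=T, M=F, U=T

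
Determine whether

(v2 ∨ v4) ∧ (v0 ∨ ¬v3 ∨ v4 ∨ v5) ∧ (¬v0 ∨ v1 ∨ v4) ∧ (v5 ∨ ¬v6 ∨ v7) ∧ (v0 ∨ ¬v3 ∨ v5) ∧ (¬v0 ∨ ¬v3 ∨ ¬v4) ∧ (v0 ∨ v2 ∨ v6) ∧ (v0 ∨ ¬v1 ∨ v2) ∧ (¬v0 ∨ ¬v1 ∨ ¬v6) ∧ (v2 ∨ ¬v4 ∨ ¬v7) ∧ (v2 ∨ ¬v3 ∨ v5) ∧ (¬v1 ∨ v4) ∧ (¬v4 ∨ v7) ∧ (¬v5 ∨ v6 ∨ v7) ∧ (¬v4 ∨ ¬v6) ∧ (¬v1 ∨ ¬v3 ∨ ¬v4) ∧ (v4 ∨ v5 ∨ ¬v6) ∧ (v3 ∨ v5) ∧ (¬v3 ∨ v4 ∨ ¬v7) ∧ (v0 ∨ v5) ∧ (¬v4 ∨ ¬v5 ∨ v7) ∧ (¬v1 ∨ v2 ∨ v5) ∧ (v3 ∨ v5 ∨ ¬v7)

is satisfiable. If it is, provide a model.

v0: True; v1: False; v2: True; v3: False; v4: True; v5: True; v6: False; v7: True

Set v0 = True.
Set v1 = False.
  then (¬v0 ∨ v1 ∨ v4) forces v4 = True.
  then (¬v0 ∨ ¬v3 ∨ ¬v4) forces v3 = False.
  then (¬v4 ∨ v7) forces v7 = True.
  then (¬v4 ∨ ¬v6) forces v6 = False.
  then (v3 ∨ v5) forces v5 = True.
  then (v2 ∨ ¬v4 ∨ ¬v7) forces v2 = True.
All clauses satisfied.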